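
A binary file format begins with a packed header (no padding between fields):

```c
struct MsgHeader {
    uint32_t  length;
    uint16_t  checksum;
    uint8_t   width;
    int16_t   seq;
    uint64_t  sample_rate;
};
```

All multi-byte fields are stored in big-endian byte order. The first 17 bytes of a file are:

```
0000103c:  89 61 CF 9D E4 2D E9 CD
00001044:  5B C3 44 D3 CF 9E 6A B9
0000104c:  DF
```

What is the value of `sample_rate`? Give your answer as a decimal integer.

14070604024481757663

`sample_rate` follows `length` (4 B), `checksum` (2 B), `width` (1 B), `seq` (2 B), so it starts at offset 4 + 2 + 1 + 2 = 9 and occupies 8 bytes.
Bytes at offsets 9..16: C3 44 D3 CF 9E 6A B9 DF.
Big-endian: lowest address holds the most-significant byte.
The bytes are already most-significant first: 0xC344D3CF9E6AB9DF.
0xC344D3CF9E6AB9DF = 14070604024481757663.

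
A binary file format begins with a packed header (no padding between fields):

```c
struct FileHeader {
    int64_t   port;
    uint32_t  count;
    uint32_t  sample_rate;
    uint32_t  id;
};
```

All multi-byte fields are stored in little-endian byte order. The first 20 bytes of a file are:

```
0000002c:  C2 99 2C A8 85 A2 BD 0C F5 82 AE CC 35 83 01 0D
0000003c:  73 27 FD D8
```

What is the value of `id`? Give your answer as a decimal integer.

`id` follows `port` (8 B), `count` (4 B), `sample_rate` (4 B), so it starts at offset 8 + 4 + 4 = 16 and occupies 4 bytes.
Bytes at offsets 16..19: 73 27 FD D8.
In little-endian order the low byte comes first in memory.
Reassemble most-significant byte first: D8 FD 27 73 → 0xD8FD2773.
0xD8FD2773 = 3640469363.

3640469363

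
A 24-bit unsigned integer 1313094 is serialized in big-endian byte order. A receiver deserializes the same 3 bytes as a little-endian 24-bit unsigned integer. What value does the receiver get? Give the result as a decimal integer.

1313094 in 24-bit hexadecimal is 0x140946.
Stored big-endian, the bytes at ascending addresses are 14 09 46.
Read back as little-endian, the first byte is least significant, giving 0x460914.
0x460914 = 4589844.

4589844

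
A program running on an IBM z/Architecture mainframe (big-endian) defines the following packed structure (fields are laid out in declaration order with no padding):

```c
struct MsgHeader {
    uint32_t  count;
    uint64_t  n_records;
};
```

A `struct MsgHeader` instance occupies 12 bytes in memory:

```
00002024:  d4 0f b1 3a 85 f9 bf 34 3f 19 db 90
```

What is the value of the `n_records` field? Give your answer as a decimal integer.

`n_records` follows `count` (4 bytes), so it starts at byte offset 4 and occupies 8 bytes.
Bytes at offsets 4..11: 85 F9 BF 34 3F 19 DB 90.
Big-endian: lowest address holds the most-significant byte.
The bytes are already most-significant first: 0x85F9BF343F19DB90.
0x85F9BF343F19DB90 = 9653957507363232656.

9653957507363232656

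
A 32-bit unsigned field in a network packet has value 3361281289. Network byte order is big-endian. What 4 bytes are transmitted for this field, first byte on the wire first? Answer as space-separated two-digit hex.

C8 59 15 09

3361281289 in hexadecimal, padded to 32 bits, is 0xC8591509.
Split into bytes (most-significant first): C8 59 15 09.
Big-endian stores the most-significant byte at the lowest address.
So the memory order matches the most-significant-first order: C8 59 15 09.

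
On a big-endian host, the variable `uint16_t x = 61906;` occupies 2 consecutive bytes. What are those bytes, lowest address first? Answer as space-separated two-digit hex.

F1 D2

61906 in hexadecimal, padded to 16 bits, is 0xF1D2.
Split into bytes (most-significant first): F1 D2.
Big-endian stores the most-significant byte at the lowest address.
So the memory order matches the most-significant-first order: F1 D2.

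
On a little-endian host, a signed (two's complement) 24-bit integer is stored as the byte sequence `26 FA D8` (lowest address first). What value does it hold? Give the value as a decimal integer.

-2557402

Little-endian stores the least-significant byte at the lowest address.
Reassemble most-significant byte first: D8 FA 26 → 0xD8FA26.
Top bit is set, so as a signed 24-bit value this is 0xD8FA26 − 2^24 = -2557402.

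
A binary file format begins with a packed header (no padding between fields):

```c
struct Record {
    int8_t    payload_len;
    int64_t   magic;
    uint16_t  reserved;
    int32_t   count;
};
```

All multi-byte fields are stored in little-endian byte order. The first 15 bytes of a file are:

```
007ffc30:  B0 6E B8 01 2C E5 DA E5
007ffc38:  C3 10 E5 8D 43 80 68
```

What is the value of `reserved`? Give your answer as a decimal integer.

58640

`reserved` follows `payload_len` (1 B), `magic` (8 B), so it starts at offset 1 + 8 = 9 and occupies 2 bytes.
Bytes at offsets 9..10: 10 E5.
In little-endian order the low byte comes first in memory.
Reassemble most-significant byte first: E5 10 → 0xE510.
0xE510 = 58640.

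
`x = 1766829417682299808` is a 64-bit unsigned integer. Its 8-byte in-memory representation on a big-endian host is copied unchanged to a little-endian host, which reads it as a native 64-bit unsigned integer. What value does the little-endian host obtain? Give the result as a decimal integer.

11595548084323058968

1766829417682299808 in 64-bit hexadecimal is 0x188509FE8BA9EBA0.
Stored big-endian, the bytes at ascending addresses are 18 85 09 FE 8B A9 EB A0.
Read back as little-endian, the first byte is least significant, giving 0xA0EBA98BFE098518.
0xA0EBA98BFE098518 = 11595548084323058968.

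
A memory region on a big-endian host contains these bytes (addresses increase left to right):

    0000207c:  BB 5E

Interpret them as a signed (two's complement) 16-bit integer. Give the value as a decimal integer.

Big-endian stores the most-significant byte at the lowest address.
The bytes are already most-significant first: 0xBB5E.
Top bit is set, so as a signed 16-bit value this is 0xBB5E − 2^16 = -17570.

-17570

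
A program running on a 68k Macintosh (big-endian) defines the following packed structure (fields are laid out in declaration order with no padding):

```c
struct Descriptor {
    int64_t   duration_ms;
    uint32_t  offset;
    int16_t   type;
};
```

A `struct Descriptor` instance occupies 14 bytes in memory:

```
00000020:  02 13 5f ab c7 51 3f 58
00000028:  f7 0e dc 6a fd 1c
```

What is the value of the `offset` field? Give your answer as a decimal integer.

4144946282

`offset` follows `duration_ms` (8 bytes), so it starts at byte offset 8 and occupies 4 bytes.
Bytes at offsets 8..11: F7 0E DC 6A.
Big-endian: lowest address holds the most-significant byte.
The bytes are already most-significant first: 0xF70EDC6A.
0xF70EDC6A = 4144946282.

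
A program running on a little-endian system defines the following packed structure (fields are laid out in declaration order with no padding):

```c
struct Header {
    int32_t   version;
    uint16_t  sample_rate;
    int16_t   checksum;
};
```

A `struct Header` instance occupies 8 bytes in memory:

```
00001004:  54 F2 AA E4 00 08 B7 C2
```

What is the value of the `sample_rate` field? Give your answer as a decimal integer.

`sample_rate` follows `version` (4 bytes), so it starts at byte offset 4 and occupies 2 bytes.
Bytes at offsets 4..5: 00 08.
Little-endian: lowest address holds the least-significant byte.
Reassemble most-significant byte first: 08 00 → 0x0800.
0x0800 = 2048.

2048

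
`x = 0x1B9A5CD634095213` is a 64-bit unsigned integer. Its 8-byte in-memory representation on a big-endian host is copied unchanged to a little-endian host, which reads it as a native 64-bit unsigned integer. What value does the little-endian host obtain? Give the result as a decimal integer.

1392185357350246939

Stored big-endian, the bytes at ascending addresses are 1B 9A 5C D6 34 09 52 13.
Read back as little-endian, the first byte is least significant, giving 0x13520934D65C9A1B.
0x13520934D65C9A1B = 1392185357350246939.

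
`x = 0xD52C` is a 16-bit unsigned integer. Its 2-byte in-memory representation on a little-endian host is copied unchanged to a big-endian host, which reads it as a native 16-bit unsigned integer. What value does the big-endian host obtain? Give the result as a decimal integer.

Stored little-endian, the bytes at ascending addresses are 2C D5.
Read back as big-endian, the last byte is least significant, giving 0x2CD5.
0x2CD5 = 11477.

11477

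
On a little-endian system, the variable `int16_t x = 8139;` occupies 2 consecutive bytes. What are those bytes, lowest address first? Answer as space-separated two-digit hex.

CB 1F

8139 in hexadecimal, padded to 16 bits, is 0x1FCB.
Split into bytes (most-significant first): 1F CB.
In little-endian order the low byte comes first in memory.
So at ascending addresses the bytes are CB 1F.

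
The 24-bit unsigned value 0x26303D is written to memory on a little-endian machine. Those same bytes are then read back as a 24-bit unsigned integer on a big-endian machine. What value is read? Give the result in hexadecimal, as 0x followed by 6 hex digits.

Stored little-endian, the bytes at ascending addresses are 3D 30 26.
Read back as big-endian, the last byte is least significant, giving 0x3D3026.

0x3D3026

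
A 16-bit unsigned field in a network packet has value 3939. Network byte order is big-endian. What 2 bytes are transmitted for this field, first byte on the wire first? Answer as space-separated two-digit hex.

0F 63

3939 in hexadecimal, padded to 16 bits, is 0x0F63.
Split into bytes (most-significant first): 0F 63.
In big-endian order the high byte comes first in memory.
So the memory order matches the most-significant-first order: 0F 63.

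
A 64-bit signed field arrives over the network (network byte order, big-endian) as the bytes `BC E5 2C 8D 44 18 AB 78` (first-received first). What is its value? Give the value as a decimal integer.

Big-endian: lowest address holds the most-significant byte.
The bytes are already most-significant first: 0xBCE52C8D4418AB78.
Top bit is set, so as a signed 64-bit value this is 0xBCE52C8D4418AB78 − 2^64 = -4835409639667881096.

-4835409639667881096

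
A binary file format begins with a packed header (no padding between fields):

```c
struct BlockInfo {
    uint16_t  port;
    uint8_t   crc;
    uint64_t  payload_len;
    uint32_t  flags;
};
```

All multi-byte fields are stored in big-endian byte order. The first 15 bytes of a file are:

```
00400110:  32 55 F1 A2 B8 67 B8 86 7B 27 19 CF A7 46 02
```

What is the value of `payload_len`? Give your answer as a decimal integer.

`payload_len` follows `port` (2 B), `crc` (1 B), so it starts at offset 2 + 1 = 3 and occupies 8 bytes.
Bytes at offsets 3..10: A2 B8 67 B8 86 7B 27 19.
In big-endian order the high byte comes first in memory.
The bytes are already most-significant first: 0xA2B867B8867B2719.
0xA2B867B8867B2719 = 11725235672086947609.

11725235672086947609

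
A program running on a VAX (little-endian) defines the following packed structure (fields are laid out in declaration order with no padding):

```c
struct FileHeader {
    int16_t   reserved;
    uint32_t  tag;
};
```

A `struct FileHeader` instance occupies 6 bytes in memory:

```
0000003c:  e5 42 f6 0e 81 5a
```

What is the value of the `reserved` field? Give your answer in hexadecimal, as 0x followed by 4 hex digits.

0x42E5

`reserved` is the first field, at byte offset 0, occupying 2 bytes.
Bytes at offsets 0..1: E5 42.
Little-endian: lowest address holds the least-significant byte.
Reassemble most-significant byte first: 42 E5 → 0x42E5.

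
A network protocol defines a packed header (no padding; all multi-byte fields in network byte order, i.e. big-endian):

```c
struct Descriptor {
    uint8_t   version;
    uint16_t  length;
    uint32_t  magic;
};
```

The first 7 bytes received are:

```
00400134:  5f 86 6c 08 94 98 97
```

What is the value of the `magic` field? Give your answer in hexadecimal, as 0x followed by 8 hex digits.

`magic` follows `version` (1 B), `length` (2 B), so it starts at offset 1 + 2 = 3 and occupies 4 bytes.
Bytes at offsets 3..6: 08 94 98 97.
Big-endian stores the most-significant byte at the lowest address.
The bytes are already most-significant first: 0x08949897.

0x08949897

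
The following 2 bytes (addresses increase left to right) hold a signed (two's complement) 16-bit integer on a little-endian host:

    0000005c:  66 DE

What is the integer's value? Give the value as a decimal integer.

Little-endian stores the least-significant byte at the lowest address.
Reassemble most-significant byte first: DE 66 → 0xDE66.
Top bit is set, so as a signed 16-bit value this is 0xDE66 − 2^16 = -8602.

-8602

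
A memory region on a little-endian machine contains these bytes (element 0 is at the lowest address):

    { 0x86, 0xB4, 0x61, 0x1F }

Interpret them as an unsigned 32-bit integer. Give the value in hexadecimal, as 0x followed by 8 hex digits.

0x1F61B486

In little-endian order the low byte comes first in memory.
Reassemble most-significant byte first: 1F 61 B4 86 → 0x1F61B486.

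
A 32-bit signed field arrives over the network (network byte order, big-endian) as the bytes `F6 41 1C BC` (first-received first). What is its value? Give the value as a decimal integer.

Big-endian: lowest address holds the most-significant byte.
The bytes are already most-significant first: 0xF6411CBC.
Top bit is set, so as a signed 32-bit value this is 0xF6411CBC − 2^32 = -163504964.

-163504964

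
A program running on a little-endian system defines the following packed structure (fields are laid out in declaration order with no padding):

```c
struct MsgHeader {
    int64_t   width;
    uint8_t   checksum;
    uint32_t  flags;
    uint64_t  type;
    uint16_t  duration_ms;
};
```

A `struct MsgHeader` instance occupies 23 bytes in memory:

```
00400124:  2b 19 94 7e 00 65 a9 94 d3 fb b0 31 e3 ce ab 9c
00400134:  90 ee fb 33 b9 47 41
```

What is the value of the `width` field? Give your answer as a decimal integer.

`width` is the first field, at byte offset 0, occupying 8 bytes.
Bytes at offsets 0..7: 2B 19 94 7E 00 65 A9 94.
Little-endian stores the least-significant byte at the lowest address.
Reassemble most-significant byte first: 94 A9 65 00 7E 94 19 2B → 0x94A965007E94192B.
Top bit is set, so as a signed 64-bit value this is 0x94A965007E94192B − 2^64 = -7734539832234075861.

-7734539832234075861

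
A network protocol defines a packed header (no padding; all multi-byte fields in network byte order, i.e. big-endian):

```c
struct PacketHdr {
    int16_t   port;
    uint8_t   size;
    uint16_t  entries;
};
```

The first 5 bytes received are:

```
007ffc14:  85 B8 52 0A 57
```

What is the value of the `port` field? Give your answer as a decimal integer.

-31304

`port` is the first field, at byte offset 0, occupying 2 bytes.
Bytes at offsets 0..1: 85 B8.
Big-endian: lowest address holds the most-significant byte.
The bytes are already most-significant first: 0x85B8.
Top bit is set, so as a signed 16-bit value this is 0x85B8 − 2^16 = -31304.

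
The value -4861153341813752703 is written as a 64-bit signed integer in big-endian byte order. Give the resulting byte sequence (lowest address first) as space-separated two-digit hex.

BC 89 B6 CA 86 7C FC 81

Two's complement of -4861153341813752703 in 64 bits: 4861153341813752703 = 0x437649357983037F; invert → 0xBC89B6CA867CFC80; add 1 → 0xBC89B6CA867CFC81.
Split into bytes (most-significant first): BC 89 B6 CA 86 7C FC 81.
Big-endian stores the most-significant byte at the lowest address.
So the memory order matches the most-significant-first order: BC 89 B6 CA 86 7C FC 81.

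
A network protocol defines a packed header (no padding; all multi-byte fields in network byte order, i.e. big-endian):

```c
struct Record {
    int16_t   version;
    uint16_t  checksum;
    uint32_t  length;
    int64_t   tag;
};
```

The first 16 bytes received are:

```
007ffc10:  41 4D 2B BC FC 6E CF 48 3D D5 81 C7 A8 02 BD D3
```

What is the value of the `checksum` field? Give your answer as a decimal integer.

11196

`checksum` follows `version` (2 bytes), so it starts at byte offset 2 and occupies 2 bytes.
Bytes at offsets 2..3: 2B BC.
Big-endian: lowest address holds the most-significant byte.
The bytes are already most-significant first: 0x2BBC.
0x2BBC = 11196.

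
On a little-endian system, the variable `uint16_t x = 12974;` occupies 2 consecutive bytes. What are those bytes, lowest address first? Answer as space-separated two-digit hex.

12974 in hexadecimal, padded to 16 bits, is 0x32AE.
Split into bytes (most-significant first): 32 AE.
In little-endian order the low byte comes first in memory.
So at ascending addresses the bytes are AE 32.

AE 32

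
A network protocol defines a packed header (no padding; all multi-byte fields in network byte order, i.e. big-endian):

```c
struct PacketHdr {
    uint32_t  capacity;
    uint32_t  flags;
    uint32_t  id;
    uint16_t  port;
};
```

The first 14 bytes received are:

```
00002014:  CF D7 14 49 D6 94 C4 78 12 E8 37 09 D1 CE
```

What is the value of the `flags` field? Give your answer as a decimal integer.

3600073848

`flags` follows `capacity` (4 bytes), so it starts at byte offset 4 and occupies 4 bytes.
Bytes at offsets 4..7: D6 94 C4 78.
Big-endian: lowest address holds the most-significant byte.
The bytes are already most-significant first: 0xD694C478.
0xD694C478 = 3600073848.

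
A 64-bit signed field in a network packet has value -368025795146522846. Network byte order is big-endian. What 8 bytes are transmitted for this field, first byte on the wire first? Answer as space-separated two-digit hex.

Two's complement of -368025795146522846 in 64 bits: 368025795146522846 = 0x051B7D82C3E3A0DE; invert → 0xFAE4827D3C1C5F21; add 1 → 0xFAE4827D3C1C5F22.
Split into bytes (most-significant first): FA E4 82 7D 3C 1C 5F 22.
Big-endian stores the most-significant byte at the lowest address.
So the memory order matches the most-significant-first order: FA E4 82 7D 3C 1C 5F 22.

FA E4 82 7D 3C 1C 5F 22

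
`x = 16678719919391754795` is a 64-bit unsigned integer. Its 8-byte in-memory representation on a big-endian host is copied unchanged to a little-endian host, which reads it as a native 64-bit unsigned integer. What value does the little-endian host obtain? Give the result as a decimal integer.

3155496286362760935

16678719919391754795 in 64-bit hexadecimal is 0xE776B7662793CA2B.
Stored big-endian, the bytes at ascending addresses are E7 76 B7 66 27 93 CA 2B.
Read back as little-endian, the first byte is least significant, giving 0x2BCA932766B776E7.
0x2BCA932766B776E7 = 3155496286362760935.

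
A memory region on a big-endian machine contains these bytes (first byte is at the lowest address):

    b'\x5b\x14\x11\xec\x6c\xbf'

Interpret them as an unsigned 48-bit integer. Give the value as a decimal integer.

100141758180543

Big-endian stores the most-significant byte at the lowest address.
The bytes are already most-significant first: 0x5B1411EC6CBF.
0x5B1411EC6CBF = 100141758180543.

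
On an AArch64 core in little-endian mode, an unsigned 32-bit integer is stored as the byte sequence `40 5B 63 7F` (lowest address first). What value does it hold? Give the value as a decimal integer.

In little-endian order the low byte comes first in memory.
Reassemble most-significant byte first: 7F 63 5B 40 → 0x7F635B40.
0x7F635B40 = 2137217856.

2137217856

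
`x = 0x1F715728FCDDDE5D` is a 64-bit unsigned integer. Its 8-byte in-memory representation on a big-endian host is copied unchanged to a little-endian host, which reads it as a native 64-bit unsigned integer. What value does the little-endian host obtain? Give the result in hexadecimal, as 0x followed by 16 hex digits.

0x5DDEDDFC2857711F

Stored big-endian, the bytes at ascending addresses are 1F 71 57 28 FC DD DE 5D.
Read back as little-endian, the first byte is least significant, giving 0x5DDEDDFC2857711F.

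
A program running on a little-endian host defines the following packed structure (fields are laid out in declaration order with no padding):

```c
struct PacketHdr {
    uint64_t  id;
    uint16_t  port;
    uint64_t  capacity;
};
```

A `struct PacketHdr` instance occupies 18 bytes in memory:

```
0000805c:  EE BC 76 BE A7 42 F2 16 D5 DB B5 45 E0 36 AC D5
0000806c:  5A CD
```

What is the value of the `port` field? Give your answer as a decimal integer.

`port` follows `id` (8 bytes), so it starts at byte offset 8 and occupies 2 bytes.
Bytes at offsets 8..9: D5 DB.
Little-endian stores the least-significant byte at the lowest address.
Reassemble most-significant byte first: DB D5 → 0xDBD5.
0xDBD5 = 56277.

56277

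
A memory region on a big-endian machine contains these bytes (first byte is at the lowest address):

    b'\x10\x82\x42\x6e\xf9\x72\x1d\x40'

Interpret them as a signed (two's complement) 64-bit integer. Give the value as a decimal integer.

Big-endian: lowest address holds the most-significant byte.
The bytes are already most-significant first: 0x1082426EF9721D40.
0x1082426EF9721D40 = 1189586295978073408.

1189586295978073408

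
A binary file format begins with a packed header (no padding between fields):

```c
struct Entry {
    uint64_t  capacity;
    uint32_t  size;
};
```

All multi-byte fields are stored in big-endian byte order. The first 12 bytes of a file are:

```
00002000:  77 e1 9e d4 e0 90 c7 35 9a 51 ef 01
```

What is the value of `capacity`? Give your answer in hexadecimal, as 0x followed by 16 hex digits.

`capacity` is the first field, at byte offset 0, occupying 8 bytes.
Bytes at offsets 0..7: 77 E1 9E D4 E0 90 C7 35.
Big-endian stores the most-significant byte at the lowest address.
The bytes are already most-significant first: 0x77E19ED4E090C735.

0x77E19ED4E090C735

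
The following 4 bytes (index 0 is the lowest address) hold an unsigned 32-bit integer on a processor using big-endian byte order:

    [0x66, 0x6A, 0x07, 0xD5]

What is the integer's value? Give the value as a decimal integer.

Big-endian stores the most-significant byte at the lowest address.
The bytes are already most-significant first: 0x666A07D5.
0x666A07D5 = 1718224853.

1718224853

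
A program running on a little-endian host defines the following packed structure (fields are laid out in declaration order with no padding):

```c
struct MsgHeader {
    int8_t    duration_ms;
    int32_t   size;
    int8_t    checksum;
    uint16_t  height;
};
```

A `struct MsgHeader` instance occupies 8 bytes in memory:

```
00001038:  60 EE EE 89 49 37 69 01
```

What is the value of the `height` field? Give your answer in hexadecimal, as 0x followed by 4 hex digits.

0x0169

`height` follows `duration_ms` (1 B), `size` (4 B), `checksum` (1 B), so it starts at offset 1 + 4 + 1 = 6 and occupies 2 bytes.
Bytes at offsets 6..7: 69 01.
Little-endian stores the least-significant byte at the lowest address.
Reassemble most-significant byte first: 01 69 → 0x0169.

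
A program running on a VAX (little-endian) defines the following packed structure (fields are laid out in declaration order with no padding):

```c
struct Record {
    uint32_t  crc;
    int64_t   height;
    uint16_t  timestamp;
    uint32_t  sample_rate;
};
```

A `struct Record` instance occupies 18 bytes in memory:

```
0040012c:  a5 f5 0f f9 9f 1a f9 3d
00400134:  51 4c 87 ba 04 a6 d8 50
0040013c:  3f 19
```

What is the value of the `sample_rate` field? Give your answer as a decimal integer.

423579864

`sample_rate` follows `crc` (4 B), `height` (8 B), `timestamp` (2 B), so it starts at offset 4 + 8 + 2 = 14 and occupies 4 bytes.
Bytes at offsets 14..17: D8 50 3F 19.
Little-endian: lowest address holds the least-significant byte.
Reassemble most-significant byte first: 19 3F 50 D8 → 0x193F50D8.
0x193F50D8 = 423579864.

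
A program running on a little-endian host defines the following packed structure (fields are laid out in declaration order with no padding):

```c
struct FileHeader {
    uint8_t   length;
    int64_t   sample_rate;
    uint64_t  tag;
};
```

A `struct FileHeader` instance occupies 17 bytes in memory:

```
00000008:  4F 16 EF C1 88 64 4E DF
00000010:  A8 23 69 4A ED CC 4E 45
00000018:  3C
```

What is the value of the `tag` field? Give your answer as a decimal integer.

`tag` follows `length` (1 B), `sample_rate` (8 B), so it starts at offset 1 + 8 = 9 and occupies 8 bytes.
Bytes at offsets 9..16: 23 69 4A ED CC 4E 45 3C.
Little-endian stores the least-significant byte at the lowest address.
Reassemble most-significant byte first: 3C 45 4E CC ED 4A 69 23 → 0x3C454ECCED4A6923.
0x3C454ECCED4A6923 = 4342964057730083107.

4342964057730083107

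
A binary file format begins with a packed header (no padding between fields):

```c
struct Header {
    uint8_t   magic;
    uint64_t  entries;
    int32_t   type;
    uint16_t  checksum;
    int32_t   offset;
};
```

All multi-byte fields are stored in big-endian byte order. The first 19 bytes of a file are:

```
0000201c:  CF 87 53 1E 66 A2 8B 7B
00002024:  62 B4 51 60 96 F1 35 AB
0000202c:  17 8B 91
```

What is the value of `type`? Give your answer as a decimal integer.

`type` follows `magic` (1 B), `entries` (8 B), so it starts at offset 1 + 8 = 9 and occupies 4 bytes.
Bytes at offsets 9..12: B4 51 60 96.
In big-endian order the high byte comes first in memory.
The bytes are already most-significant first: 0xB4516096.
Top bit is set, so as a signed 32-bit value this is 0xB4516096 − 2^32 = -1269735274.

-1269735274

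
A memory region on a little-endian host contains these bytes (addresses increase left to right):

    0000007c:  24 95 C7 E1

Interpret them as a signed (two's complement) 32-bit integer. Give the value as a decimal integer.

Little-endian stores the least-significant byte at the lowest address.
Reassemble most-significant byte first: E1 C7 95 24 → 0xE1C79524.
Top bit is set, so as a signed 32-bit value this is 0xE1C79524 − 2^32 = -507013852.

-507013852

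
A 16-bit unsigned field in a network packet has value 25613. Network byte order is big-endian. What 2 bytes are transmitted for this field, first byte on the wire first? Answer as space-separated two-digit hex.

25613 in hexadecimal, padded to 16 bits, is 0x640D.
Split into bytes (most-significant first): 64 0D.
Big-endian: lowest address holds the most-significant byte.
So the memory order matches the most-significant-first order: 64 0D.

64 0D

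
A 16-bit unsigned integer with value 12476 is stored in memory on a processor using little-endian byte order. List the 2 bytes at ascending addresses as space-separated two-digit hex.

BC 30

12476 in hexadecimal, padded to 16 bits, is 0x30BC.
Split into bytes (most-significant first): 30 BC.
Little-endian stores the least-significant byte at the lowest address.
So at ascending addresses the bytes are BC 30.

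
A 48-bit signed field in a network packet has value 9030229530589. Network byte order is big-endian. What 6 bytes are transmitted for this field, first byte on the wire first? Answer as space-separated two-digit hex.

9030229530589 in hexadecimal, padded to 48 bits, is 0x0836839F97DD.
Split into bytes (most-significant first): 08 36 83 9F 97 DD.
Big-endian: lowest address holds the most-significant byte.
So the memory order matches the most-significant-first order: 08 36 83 9F 97 DD.

08 36 83 9F 97 DD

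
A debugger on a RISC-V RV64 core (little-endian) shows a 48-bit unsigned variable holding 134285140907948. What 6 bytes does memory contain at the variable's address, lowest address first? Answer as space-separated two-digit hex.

134285140907948 in hexadecimal, padded to 48 bits, is 0x7A21B21F57AC.
Split into bytes (most-significant first): 7A 21 B2 1F 57 AC.
Little-endian: lowest address holds the least-significant byte.
So at ascending addresses the bytes are AC 57 1F B2 21 7A.

AC 57 1F B2 21 7A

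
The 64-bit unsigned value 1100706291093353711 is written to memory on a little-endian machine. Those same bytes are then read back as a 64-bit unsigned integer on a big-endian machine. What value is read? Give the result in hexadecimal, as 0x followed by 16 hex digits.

1100706291093353711 in 64-bit hexadecimal is 0x0F467E8A3AA834EF.
Stored little-endian, the bytes at ascending addresses are EF 34 A8 3A 8A 7E 46 0F.
Read back as big-endian, the last byte is least significant, giving 0xEF34A83A8A7E460F.

0xEF34A83A8A7E460F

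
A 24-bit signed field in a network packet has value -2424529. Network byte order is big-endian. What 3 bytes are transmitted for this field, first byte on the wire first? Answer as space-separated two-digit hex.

Two's complement of -2424529 in 24 bits: 2424529 = 0x24FED1; invert → 0xDB012E; add 1 → 0xDB012F.
Split into bytes (most-significant first): DB 01 2F.
In big-endian order the high byte comes first in memory.
So the memory order matches the most-significant-first order: DB 01 2F.

DB 01 2F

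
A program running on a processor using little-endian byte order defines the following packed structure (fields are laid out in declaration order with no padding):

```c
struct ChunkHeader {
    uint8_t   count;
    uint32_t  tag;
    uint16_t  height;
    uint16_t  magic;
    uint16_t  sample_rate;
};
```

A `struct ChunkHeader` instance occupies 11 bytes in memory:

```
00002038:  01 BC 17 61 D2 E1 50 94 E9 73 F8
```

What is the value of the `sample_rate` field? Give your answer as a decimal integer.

`sample_rate` follows `count` (1 B), `tag` (4 B), `height` (2 B), `magic` (2 B), so it starts at offset 1 + 4 + 2 + 2 = 9 and occupies 2 bytes.
Bytes at offsets 9..10: 73 F8.
Little-endian: lowest address holds the least-significant byte.
Reassemble most-significant byte first: F8 73 → 0xF873.
0xF873 = 63603.

63603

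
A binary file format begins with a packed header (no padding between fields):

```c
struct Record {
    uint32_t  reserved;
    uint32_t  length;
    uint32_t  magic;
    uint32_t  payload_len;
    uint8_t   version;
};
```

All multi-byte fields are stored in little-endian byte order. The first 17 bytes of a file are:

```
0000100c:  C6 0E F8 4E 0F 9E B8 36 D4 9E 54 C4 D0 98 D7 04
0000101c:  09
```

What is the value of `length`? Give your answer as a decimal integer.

`length` follows `reserved` (4 bytes), so it starts at byte offset 4 and occupies 4 bytes.
Bytes at offsets 4..7: 0F 9E B8 36.
In little-endian order the low byte comes first in memory.
Reassemble most-significant byte first: 36 B8 9E 0F → 0x36B89E0F.
0x36B89E0F = 918068751.

918068751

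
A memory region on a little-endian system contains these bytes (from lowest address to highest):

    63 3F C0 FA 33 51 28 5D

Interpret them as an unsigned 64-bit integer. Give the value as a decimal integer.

6712704528287809379

Little-endian: lowest address holds the least-significant byte.
Reassemble most-significant byte first: 5D 28 51 33 FA C0 3F 63 → 0x5D285133FAC03F63.
0x5D285133FAC03F63 = 6712704528287809379.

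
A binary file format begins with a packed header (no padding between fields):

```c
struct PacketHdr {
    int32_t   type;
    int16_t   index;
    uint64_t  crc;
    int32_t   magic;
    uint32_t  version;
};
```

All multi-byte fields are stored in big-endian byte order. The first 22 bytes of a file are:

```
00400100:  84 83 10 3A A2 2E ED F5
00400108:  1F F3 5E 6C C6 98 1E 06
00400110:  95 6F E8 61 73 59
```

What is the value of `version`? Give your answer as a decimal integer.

3898700633

`version` follows `type` (4 B), `index` (2 B), `crc` (8 B), `magic` (4 B), so it starts at offset 4 + 2 + 8 + 4 = 18 and occupies 4 bytes.
Bytes at offsets 18..21: E8 61 73 59.
Big-endian stores the most-significant byte at the lowest address.
The bytes are already most-significant first: 0xE8617359.
0xE8617359 = 3898700633.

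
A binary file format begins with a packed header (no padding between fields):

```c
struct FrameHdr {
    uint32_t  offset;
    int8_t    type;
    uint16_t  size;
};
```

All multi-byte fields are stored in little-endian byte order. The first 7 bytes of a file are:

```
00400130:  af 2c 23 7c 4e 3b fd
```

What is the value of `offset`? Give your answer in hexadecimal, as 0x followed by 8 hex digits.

0x7C232CAF

`offset` is the first field, at byte offset 0, occupying 4 bytes.
Bytes at offsets 0..3: AF 2C 23 7C.
Little-endian: lowest address holds the least-significant byte.
Reassemble most-significant byte first: 7C 23 2C AF → 0x7C232CAF.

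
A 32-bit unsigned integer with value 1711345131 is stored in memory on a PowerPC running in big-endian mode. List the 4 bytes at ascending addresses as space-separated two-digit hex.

66 01 0D EB

1711345131 in hexadecimal, padded to 32 bits, is 0x66010DEB.
Split into bytes (most-significant first): 66 01 0D EB.
Big-endian: lowest address holds the most-significant byte.
So the memory order matches the most-significant-first order: 66 01 0D EB.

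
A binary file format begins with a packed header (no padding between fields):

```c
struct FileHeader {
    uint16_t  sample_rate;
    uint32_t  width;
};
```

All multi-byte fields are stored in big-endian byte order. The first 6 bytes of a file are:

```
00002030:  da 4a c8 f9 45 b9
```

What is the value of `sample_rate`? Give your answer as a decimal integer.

`sample_rate` is the first field, at byte offset 0, occupying 2 bytes.
Bytes at offsets 0..1: DA 4A.
Big-endian: lowest address holds the most-significant byte.
The bytes are already most-significant first: 0xDA4A.
0xDA4A = 55882.

55882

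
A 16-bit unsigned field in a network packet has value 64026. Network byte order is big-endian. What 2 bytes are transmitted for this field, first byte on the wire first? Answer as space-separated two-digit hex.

FA 1A

64026 in hexadecimal, padded to 16 bits, is 0xFA1A.
Split into bytes (most-significant first): FA 1A.
Big-endian stores the most-significant byte at the lowest address.
So the memory order matches the most-significant-first order: FA 1A.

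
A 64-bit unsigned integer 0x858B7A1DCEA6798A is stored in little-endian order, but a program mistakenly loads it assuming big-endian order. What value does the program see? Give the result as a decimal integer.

9978189853604088709

Stored little-endian, the bytes at ascending addresses are 8A 79 A6 CE 1D 7A 8B 85.
Read back as big-endian, the last byte is least significant, giving 0x8A79A6CE1D7A8B85.
0x8A79A6CE1D7A8B85 = 9978189853604088709.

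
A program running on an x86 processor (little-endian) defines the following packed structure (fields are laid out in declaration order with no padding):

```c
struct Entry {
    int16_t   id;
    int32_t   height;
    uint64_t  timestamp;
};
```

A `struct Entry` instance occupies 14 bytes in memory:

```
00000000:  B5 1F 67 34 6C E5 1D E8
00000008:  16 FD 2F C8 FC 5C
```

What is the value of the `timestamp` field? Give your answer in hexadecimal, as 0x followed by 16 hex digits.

0x5CFCC82FFD16E81D

`timestamp` follows `id` (2 B), `height` (4 B), so it starts at offset 2 + 4 = 6 and occupies 8 bytes.
Bytes at offsets 6..13: 1D E8 16 FD 2F C8 FC 5C.
In little-endian order the low byte comes first in memory.
Reassemble most-significant byte first: 5C FC C8 2F FD 16 E8 1D → 0x5CFCC82FFD16E81D.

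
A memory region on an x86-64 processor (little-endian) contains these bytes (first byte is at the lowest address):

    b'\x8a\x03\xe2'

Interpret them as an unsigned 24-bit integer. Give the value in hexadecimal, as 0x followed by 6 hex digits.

In little-endian order the low byte comes first in memory.
Reassemble most-significant byte first: E2 03 8A → 0xE2038A.

0xE2038A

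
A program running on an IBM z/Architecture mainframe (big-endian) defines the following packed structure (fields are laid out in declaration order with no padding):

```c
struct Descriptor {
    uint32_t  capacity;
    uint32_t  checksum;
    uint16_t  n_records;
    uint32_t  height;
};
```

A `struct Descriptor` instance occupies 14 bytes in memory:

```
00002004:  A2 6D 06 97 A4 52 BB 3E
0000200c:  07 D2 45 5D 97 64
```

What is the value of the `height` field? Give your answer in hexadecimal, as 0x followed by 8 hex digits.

`height` follows `capacity` (4 B), `checksum` (4 B), `n_records` (2 B), so it starts at offset 4 + 4 + 2 = 10 and occupies 4 bytes.
Bytes at offsets 10..13: 45 5D 97 64.
Big-endian stores the most-significant byte at the lowest address.
The bytes are already most-significant first: 0x455D9764.

0x455D9764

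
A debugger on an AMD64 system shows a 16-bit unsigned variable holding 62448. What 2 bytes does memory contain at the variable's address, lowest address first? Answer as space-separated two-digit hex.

62448 in hexadecimal, padded to 16 bits, is 0xF3F0.
Split into bytes (most-significant first): F3 F0.
Little-endian: lowest address holds the least-significant byte.
So at ascending addresses the bytes are F0 F3.

F0 F3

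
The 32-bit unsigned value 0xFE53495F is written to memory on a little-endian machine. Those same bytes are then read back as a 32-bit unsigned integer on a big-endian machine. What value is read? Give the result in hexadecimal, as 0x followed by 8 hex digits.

0x5F4953FE

Stored little-endian, the bytes at ascending addresses are 5F 49 53 FE.
Read back as big-endian, the last byte is least significant, giving 0x5F4953FE.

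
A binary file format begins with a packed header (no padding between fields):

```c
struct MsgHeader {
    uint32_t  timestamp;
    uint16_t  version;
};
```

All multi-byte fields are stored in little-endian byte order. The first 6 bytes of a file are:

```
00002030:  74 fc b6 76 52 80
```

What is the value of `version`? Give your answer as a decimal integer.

`version` follows `timestamp` (4 bytes), so it starts at byte offset 4 and occupies 2 bytes.
Bytes at offsets 4..5: 52 80.
Little-endian: lowest address holds the least-significant byte.
Reassemble most-significant byte first: 80 52 → 0x8052.
0x8052 = 32850.

32850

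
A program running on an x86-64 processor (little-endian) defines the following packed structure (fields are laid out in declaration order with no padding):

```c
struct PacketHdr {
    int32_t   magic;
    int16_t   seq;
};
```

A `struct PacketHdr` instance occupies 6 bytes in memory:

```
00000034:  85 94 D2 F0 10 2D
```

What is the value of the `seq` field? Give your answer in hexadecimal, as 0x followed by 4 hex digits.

0x2D10

`seq` follows `magic` (4 bytes), so it starts at byte offset 4 and occupies 2 bytes.
Bytes at offsets 4..5: 10 2D.
Little-endian stores the least-significant byte at the lowest address.
Reassemble most-significant byte first: 2D 10 → 0x2D10.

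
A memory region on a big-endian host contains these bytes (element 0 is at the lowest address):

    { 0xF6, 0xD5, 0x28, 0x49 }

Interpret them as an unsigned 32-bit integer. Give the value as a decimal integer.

4141164617

Big-endian: lowest address holds the most-significant byte.
The bytes are already most-significant first: 0xF6D52849.
0xF6D52849 = 4141164617.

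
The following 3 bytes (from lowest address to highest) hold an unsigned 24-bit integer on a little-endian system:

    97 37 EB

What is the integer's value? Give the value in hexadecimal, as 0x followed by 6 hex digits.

0xEB3797

Little-endian: lowest address holds the least-significant byte.
Reassemble most-significant byte first: EB 37 97 → 0xEB3797.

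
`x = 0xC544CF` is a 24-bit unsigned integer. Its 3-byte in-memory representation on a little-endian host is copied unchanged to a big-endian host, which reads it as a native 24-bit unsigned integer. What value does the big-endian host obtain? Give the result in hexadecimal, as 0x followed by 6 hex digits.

0xCF44C5

Stored little-endian, the bytes at ascending addresses are CF 44 C5.
Read back as big-endian, the last byte is least significant, giving 0xCF44C5.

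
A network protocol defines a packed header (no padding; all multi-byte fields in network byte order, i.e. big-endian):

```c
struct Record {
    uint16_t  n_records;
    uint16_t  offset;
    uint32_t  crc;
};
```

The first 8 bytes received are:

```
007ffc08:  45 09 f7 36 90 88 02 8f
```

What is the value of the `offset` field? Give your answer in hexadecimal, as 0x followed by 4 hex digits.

0xF736

`offset` follows `n_records` (2 bytes), so it starts at byte offset 2 and occupies 2 bytes.
Bytes at offsets 2..3: F7 36.
Big-endian: lowest address holds the most-significant byte.
The bytes are already most-significant first: 0xF736.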